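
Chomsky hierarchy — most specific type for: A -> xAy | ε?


Single nonterminal LHS, but x^n y^n is not regular
Classification: Type 2 (Context-Free)


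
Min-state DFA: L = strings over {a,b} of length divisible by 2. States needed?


Track length mod 2: states 0..1, accept at 0
Minimal DFA: 2 states


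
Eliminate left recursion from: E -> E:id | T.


Left-recursive alternatives: E:id; non-recursive: T
Introduce E': E -> TE', E' -> :idE' | ε


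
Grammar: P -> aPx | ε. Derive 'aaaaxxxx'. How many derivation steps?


Derivation: P => aPx => aaPxx => aaaPxxx => aaaaPxxxx => aaaaxxxx
Steps: 5


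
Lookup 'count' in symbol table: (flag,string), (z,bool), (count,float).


Lookup 'count' → type float


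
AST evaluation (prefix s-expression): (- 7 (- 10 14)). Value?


Evaluate inner: (- 10 14) = -4
Evaluate root: (- 7 -4) = 11
Result: 11


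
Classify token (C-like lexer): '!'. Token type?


Pattern: operator symbol
Type: OPERATOR


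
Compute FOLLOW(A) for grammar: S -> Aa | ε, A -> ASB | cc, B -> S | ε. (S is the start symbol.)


$ ∈ FOLLOW(S). For each A -> αBβ: add FIRST(β)\{ε} to FOLLOW(B); if β nullable, add FOLLOW(A).
FOLLOW(A) = {a, c}


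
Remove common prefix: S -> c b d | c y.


Common prefix: 'c'
Factored: S -> c S', S' -> b d | y


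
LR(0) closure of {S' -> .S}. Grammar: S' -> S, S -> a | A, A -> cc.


Start: S' -> .S
For each item with dot before a nonterminal B, add B -> .γ for every B-production
Closure: [S' -> .S, S -> .a, S -> .A, A -> .cc]


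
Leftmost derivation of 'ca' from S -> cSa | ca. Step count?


Derivation: S => ca
Steps: 1


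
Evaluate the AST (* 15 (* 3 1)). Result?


Evaluate inner: (* 3 1) = 3
Evaluate root: (* 15 3) = 45
Result: 45


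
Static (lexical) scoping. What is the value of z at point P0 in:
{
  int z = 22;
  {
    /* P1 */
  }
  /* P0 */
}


z declared in the same block as P0
z = 22


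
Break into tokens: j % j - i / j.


Scan left to right, longest-match per lexeme
Tokens: ID(j), OP(%), ID(j), OP(-), ID(i), OP(/), ID(j)


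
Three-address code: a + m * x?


Break into single-operator statements:
t1 = m * x
t2 = a + t1


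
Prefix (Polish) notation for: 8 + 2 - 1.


left-to-right (same/higher precedence on left): tree is (- (+ 8 2) 1)
Prefix: - + 8 2 1


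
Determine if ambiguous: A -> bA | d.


right-linear, alternatives start with distinct terminals 'b' vs 'd': unique leftmost derivation
Unambiguous


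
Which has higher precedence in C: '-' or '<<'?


'-' is additive (level 9); '<<' is shift (level 8)
Higher level binds tighter
'-' has higher precedence than '<<'


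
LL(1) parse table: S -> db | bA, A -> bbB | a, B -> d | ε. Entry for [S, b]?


For [S, b]: 'b' ∈ FIRST(bA)
Entry: S -> bA


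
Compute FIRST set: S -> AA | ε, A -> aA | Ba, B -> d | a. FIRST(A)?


Per alternative of A: FIRST(aA) = {a}; FIRST(Ba) = {a, d}
FIRST(A) = {a, d}


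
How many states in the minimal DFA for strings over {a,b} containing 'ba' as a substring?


KMP-style automaton: 2 progress states + 1 absorbing accept = 3
Minimal DFA: 3 states


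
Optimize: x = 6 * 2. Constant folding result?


6 * 2 = 12 at compile time
Optimized: x = 12


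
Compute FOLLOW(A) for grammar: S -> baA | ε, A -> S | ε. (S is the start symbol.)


$ ∈ FOLLOW(S). For each A -> αBβ: add FIRST(β)\{ε} to FOLLOW(B); if β nullable, add FOLLOW(A).
FOLLOW(A) = {$}


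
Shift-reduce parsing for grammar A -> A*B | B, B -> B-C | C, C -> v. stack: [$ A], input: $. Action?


start symbol A on stack, input exhausted
Action: accept


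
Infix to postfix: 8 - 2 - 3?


Left to right (same or higher precedence on left)
Postfix: 8 2 - 3 -


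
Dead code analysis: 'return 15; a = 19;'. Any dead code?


statement follows a return and is unreachable
Dead: 'a = 19'


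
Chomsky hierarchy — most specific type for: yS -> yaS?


LHS has context (more than one symbol) and |LHS| ≤ |RHS|
Classification: Type 1 (Context-Sensitive)


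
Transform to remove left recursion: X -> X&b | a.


Left-recursive alternatives: X&b; non-recursive: a
Introduce X': X -> aX', X' -> &bX' | ε


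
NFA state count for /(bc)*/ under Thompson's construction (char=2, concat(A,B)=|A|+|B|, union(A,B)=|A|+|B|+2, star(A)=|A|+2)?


Syntax tree has 2 char leaf(s), 0 union(s), 1 star(s)
chars contribute 2×2 = 4; each union adds +2; each star adds +2
Total: 4 + 0 + 2 = 6 states


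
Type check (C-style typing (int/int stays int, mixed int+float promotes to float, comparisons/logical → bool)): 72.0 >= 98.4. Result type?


Operand types: float >= float
Rule: comparison yields bool
Result type: bool


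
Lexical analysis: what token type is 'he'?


Pattern: letter/underscore followed by alphanumerics, not a keyword
Type: IDENTIFIER


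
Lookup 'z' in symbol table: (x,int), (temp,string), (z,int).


Lookup 'z' → type int


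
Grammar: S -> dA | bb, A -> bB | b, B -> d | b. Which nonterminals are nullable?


A nonterminal is nullable iff some alternative derives ε (directly, or every symbol in it is nullable)
Nullable: {}


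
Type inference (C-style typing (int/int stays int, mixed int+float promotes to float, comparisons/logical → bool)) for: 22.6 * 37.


Operand types: float * int
Rule: mixed int/float promotes to float; int/int stays int
Result type: float


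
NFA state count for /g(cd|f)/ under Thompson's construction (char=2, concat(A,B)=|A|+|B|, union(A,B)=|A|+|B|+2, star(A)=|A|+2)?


Syntax tree has 4 char leaf(s), 1 union(s), 0 star(s)
chars contribute 4×2 = 8; each union adds +2; each star adds +2
Total: 8 + 2 + 0 = 10 states


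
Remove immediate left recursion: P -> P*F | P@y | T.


Left-recursive alternatives: P*F, P@y; non-recursive: T
Introduce P': P -> TP', P' -> *FP' | @yP' | ε


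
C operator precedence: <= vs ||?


'<=' is relational (level 7); '||' is logical OR (level 1)
Higher level binds tighter
'<=' has higher precedence than '||'


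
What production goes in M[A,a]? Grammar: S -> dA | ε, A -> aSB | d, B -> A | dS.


For [A, a]: 'a' ∈ FIRST(aSB)
Entry: A -> aSB


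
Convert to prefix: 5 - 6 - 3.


left-to-right (same/higher precedence on left): tree is (- (- 5 6) 3)
Prefix: - - 5 6 3


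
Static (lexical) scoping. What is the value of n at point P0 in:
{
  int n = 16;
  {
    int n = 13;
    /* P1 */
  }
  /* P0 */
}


n declared in the same block as P0
n = 16


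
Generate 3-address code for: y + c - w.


Break into single-operator statements:
t1 = y + c
t2 = t1 - w


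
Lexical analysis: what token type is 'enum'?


Pattern: reserved word
Type: KEYWORD


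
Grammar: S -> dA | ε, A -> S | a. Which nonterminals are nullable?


A nonterminal is nullable iff some alternative derives ε (directly, or every symbol in it is nullable)
Nullable: {A, S}


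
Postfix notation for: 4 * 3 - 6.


Left to right (same or higher precedence on left)
Postfix: 4 3 * 6 -


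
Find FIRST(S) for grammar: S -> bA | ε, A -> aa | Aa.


Per alternative of S: FIRST(bA) = {b}; FIRST(ε) = {ε}
FIRST(S) = {b, ε}


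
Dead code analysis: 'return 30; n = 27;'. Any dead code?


statement follows a return and is unreachable
Dead: 'n = 27'


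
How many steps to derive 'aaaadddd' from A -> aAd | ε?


Derivation: A => aAd => aaAdd => aaaAddd => aaaaAdddd => aaaadddd
Steps: 5


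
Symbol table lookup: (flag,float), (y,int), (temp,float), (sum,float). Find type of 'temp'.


Lookup 'temp' → type float


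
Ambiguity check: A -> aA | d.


right-linear, alternatives start with distinct terminals 'a' vs 'd': unique leftmost derivation
Unambiguous


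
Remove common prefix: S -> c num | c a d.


Common prefix: 'c'
Factored: S -> c S', S' -> num | a d


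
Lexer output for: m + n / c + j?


Scan left to right, longest-match per lexeme
Tokens: ID(m), OP(+), ID(n), OP(/), ID(c), OP(+), ID(j)


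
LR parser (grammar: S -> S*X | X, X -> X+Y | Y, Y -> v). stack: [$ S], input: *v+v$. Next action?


shift '*' to continue S -> S*X
Action: shift


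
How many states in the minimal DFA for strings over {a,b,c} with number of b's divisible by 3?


Track (count of b) mod 3: states 0..2, accept at 0
Minimal DFA: 3 states


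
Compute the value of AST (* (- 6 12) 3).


Evaluate inner: (- 6 12) = -6
Evaluate root: (* -6 3) = -18
Result: -18


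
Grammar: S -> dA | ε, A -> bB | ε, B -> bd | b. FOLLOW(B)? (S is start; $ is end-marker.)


$ ∈ FOLLOW(S). For each A -> αBβ: add FIRST(β)\{ε} to FOLLOW(B); if β nullable, add FOLLOW(A).
FOLLOW(B) = {$}


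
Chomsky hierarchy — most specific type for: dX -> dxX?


LHS has context (more than one symbol) and |LHS| ≤ |RHS|
Classification: Type 1 (Context-Sensitive)


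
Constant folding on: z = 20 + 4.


20 + 4 = 24 at compile time
Optimized: z = 24


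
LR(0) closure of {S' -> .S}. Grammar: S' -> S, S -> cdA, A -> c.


Start: S' -> .S
For each item with dot before a nonterminal B, add B -> .γ for every B-production
Closure: [S' -> .S, S -> .cdA]


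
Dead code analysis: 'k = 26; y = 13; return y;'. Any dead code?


k is assigned but never read
Dead: 'k = 26'


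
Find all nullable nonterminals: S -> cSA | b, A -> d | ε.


A nonterminal is nullable iff some alternative derives ε (directly, or every symbol in it is nullable)
Nullable: {A}


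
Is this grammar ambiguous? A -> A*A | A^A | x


'x*x^x' has two parse trees (no precedence encoded between * and ^)
Ambiguous


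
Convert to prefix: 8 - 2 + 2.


left-to-right (same/higher precedence on left): tree is (+ (- 8 2) 2)
Prefix: + - 8 2 2


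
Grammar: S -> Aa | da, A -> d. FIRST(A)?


Per alternative of A: FIRST(d) = {d}
FIRST(A) = {d}


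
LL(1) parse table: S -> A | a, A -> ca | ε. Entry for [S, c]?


For [S, c]: 'c' ∈ FIRST(A)
Entry: S -> A


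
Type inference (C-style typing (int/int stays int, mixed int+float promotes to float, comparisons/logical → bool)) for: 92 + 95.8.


Operand types: int + float
Rule: mixed int/float promotes to float; int/int stays int
Result type: float


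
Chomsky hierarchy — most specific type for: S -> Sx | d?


Left-linear: every RHS is a terminal or one nonterminal followed by a terminal
Classification: Type 3 (Regular)


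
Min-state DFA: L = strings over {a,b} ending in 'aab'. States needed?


Track the longest suffix of input matching a prefix of 'aab': 4 classes (prefixes of length 0..3)
Minimal DFA: 4 states


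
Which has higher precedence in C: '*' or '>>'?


'*' is multiplicative (level 10); '>>' is shift (level 8)
Higher level binds tighter
'*' has higher precedence than '>>'


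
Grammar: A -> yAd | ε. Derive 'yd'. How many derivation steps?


Derivation: A => yAd => yd
Steps: 2


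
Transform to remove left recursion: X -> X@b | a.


Left-recursive alternatives: X@b; non-recursive: a
Introduce X': X -> aX', X' -> @bX' | ε


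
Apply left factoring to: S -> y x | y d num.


Common prefix: 'y'
Factored: S -> y S', S' -> x | d num


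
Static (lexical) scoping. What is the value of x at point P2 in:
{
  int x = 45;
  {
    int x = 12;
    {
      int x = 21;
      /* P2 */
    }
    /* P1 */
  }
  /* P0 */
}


x declared in the same block as P2
x = 21


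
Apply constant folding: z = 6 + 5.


6 + 5 = 11 at compile time
Optimized: z = 11


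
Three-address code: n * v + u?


Break into single-operator statements:
t1 = n * v
t2 = t1 + u


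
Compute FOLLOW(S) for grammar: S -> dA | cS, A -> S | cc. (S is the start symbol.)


$ ∈ FOLLOW(S). For each A -> αBβ: add FIRST(β)\{ε} to FOLLOW(B); if β nullable, add FOLLOW(A).
FOLLOW(S) = {$}


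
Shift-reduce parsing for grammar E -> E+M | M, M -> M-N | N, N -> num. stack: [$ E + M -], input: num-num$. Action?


no handle; shift 'num'
Action: shift


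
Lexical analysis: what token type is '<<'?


Pattern: operator symbol
Type: OPERATOR


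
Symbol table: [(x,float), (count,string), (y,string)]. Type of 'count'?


Lookup 'count' → type string


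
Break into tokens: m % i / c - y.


Scan left to right, longest-match per lexeme
Tokens: ID(m), OP(%), ID(i), OP(/), ID(c), OP(-), ID(y)


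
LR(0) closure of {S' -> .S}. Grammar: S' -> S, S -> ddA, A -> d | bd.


Start: S' -> .S
For each item with dot before a nonterminal B, add B -> .γ for every B-production
Closure: [S' -> .S, S -> .ddA]


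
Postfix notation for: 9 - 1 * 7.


* has higher precedence, evaluate 1*7 first
Postfix: 9 1 7 * -


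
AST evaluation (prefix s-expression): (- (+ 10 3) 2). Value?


Evaluate inner: (+ 10 3) = 13
Evaluate root: (- 13 2) = 11
Result: 11


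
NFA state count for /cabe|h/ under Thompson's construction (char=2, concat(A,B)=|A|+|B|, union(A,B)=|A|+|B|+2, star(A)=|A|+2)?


Syntax tree has 5 char leaf(s), 1 union(s), 0 star(s)
chars contribute 5×2 = 10; each union adds +2; each star adds +2
Total: 10 + 2 + 0 = 12 states


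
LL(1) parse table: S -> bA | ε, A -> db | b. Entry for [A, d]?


For [A, d]: 'd' ∈ FIRST(db)
Entry: A -> db


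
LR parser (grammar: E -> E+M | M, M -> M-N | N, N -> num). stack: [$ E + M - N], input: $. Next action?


handle 'M-N' on top
Action: reduce (M -> M-N)


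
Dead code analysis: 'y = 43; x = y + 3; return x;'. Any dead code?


y is read by x's definition; x is returned
No dead code


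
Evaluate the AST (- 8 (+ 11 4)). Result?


Evaluate inner: (+ 11 4) = 15
Evaluate root: (- 8 15) = -7
Result: -7


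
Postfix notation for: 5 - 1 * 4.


* has higher precedence, evaluate 1*4 first
Postfix: 5 1 4 * -


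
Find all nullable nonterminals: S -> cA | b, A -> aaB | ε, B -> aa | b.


A nonterminal is nullable iff some alternative derives ε (directly, or every symbol in it is nullable)
Nullable: {A}


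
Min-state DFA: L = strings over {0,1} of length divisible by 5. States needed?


Track length mod 5: states 0..4, accept at 0
Minimal DFA: 5 states


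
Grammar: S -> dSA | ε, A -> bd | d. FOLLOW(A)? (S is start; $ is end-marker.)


$ ∈ FOLLOW(S). For each A -> αBβ: add FIRST(β)\{ε} to FOLLOW(B); if β nullable, add FOLLOW(A).
FOLLOW(A) = {$, b, d}


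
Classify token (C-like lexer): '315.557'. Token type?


Pattern: digits with a decimal point
Type: FLOAT_LITERAL


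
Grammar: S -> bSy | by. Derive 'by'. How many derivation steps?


Derivation: S => by
Steps: 1


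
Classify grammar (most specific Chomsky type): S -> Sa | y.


Left-linear: every RHS is a terminal or one nonterminal followed by a terminal
Classification: Type 3 (Regular)


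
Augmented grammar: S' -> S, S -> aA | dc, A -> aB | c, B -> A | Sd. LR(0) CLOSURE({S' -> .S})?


Start: S' -> .S
For each item with dot before a nonterminal B, add B -> .γ for every B-production
Closure: [S' -> .S, S -> .aA, S -> .dc]


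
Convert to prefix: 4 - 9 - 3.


left-to-right (same/higher precedence on left): tree is (- (- 4 9) 3)
Prefix: - - 4 9 3


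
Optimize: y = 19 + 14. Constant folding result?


19 + 14 = 33 at compile time
Optimized: y = 33


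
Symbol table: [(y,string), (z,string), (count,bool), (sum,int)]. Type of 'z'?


Lookup 'z' → type string


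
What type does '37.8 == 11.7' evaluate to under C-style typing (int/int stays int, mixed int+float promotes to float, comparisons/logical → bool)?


Operand types: float == float
Rule: comparison yields bool
Result type: bool


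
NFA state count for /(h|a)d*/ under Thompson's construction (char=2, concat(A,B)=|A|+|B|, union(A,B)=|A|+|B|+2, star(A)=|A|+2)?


Syntax tree has 3 char leaf(s), 1 union(s), 1 star(s)
chars contribute 3×2 = 6; each union adds +2; each star adds +2
Total: 6 + 2 + 2 = 10 states


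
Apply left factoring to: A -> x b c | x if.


Common prefix: 'x'
Factored: A -> x A', A' -> b c | if


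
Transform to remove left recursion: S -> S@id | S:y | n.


Left-recursive alternatives: S@id, S:y; non-recursive: n
Introduce S': S -> nS', S' -> @idS' | :yS' | ε


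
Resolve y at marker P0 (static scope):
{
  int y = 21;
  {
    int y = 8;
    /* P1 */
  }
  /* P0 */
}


y declared in the same block as P0
y = 21


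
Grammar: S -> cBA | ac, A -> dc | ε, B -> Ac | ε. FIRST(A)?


Per alternative of A: FIRST(dc) = {d}; FIRST(ε) = {ε}
FIRST(A) = {d, ε}


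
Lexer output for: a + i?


Scan left to right, longest-match per lexeme
Tokens: ID(a), OP(+), ID(i)


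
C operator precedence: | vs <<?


'<<' is shift (level 8); '|' is bitwise OR (level 3)
Higher level binds tighter
'<<' has higher precedence than '|'


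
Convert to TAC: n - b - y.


Break into single-operator statements:
t1 = n - b
t2 = t1 - y


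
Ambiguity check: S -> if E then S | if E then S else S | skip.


dangling else: 'if E then if E then skip else skip' parses two ways
Ambiguous


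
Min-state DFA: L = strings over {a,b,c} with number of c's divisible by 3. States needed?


Track (count of c) mod 3: states 0..2, accept at 0
Minimal DFA: 3 states


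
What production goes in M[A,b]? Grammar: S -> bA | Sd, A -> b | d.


For [A, b]: 'b' ∈ FIRST(b)
Entry: A -> b


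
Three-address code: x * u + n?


Break into single-operator statements:
t1 = x * u
t2 = t1 + n


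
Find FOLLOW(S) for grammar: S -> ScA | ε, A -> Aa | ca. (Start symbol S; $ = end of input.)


$ ∈ FOLLOW(S). For each A -> αBβ: add FIRST(β)\{ε} to FOLLOW(B); if β nullable, add FOLLOW(A).
FOLLOW(S) = {$, c}


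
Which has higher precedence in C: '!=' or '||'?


'!=' is equality (level 6); '||' is logical OR (level 1)
Higher level binds tighter
'!=' has higher precedence than '||'


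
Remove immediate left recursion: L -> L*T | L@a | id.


Left-recursive alternatives: L*T, L@a; non-recursive: id
Introduce L': L -> idL', L' -> *TL' | @aL' | ε


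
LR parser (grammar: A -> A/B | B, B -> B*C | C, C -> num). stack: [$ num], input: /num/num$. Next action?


'num' on top is the handle for C -> num
Action: reduce (C -> num)


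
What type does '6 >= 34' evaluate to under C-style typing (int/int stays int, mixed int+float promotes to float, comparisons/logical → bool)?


Operand types: int >= int
Rule: comparison yields bool
Result type: bool


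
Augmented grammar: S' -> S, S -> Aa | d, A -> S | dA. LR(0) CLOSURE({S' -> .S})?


Start: S' -> .S
For each item with dot before a nonterminal B, add B -> .γ for every B-production
Closure: [S' -> .S, S -> .Aa, S -> .d, A -> .S, A -> .dA]


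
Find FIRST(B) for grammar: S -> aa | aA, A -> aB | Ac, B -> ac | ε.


Per alternative of B: FIRST(ac) = {a}; FIRST(ε) = {ε}
FIRST(B) = {a, ε}


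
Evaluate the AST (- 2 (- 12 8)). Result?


Evaluate inner: (- 12 8) = 4
Evaluate root: (- 2 4) = -2
Result: -2


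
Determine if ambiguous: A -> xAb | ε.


balanced x^n…b^n: each string has a unique parse
Unambiguous


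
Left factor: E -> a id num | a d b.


Common prefix: 'a'
Factored: E -> a E', E' -> id num | d b


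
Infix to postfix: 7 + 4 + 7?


Left to right (same or higher precedence on left)
Postfix: 7 4 + 7 +


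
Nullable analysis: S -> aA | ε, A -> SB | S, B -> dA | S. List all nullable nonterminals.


A nonterminal is nullable iff some alternative derives ε (directly, or every symbol in it is nullable)
Nullable: {A, B, S}


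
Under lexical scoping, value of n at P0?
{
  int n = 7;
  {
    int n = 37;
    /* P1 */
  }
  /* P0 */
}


n declared in the same block as P0
n = 7


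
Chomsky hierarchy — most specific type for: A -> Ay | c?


Left-linear: every RHS is a terminal or one nonterminal followed by a terminal
Classification: Type 3 (Regular)


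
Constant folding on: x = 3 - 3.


3 - 3 = 0 at compile time
Optimized: x = 0


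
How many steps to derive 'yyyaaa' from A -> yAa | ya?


Derivation: A => yAa => yyAaa => yyyaaa
Steps: 3


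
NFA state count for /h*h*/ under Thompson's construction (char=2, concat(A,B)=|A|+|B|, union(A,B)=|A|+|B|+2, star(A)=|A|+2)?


Syntax tree has 2 char leaf(s), 0 union(s), 2 star(s)
chars contribute 2×2 = 4; each union adds +2; each star adds +2
Total: 4 + 0 + 4 = 8 states


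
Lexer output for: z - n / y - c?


Scan left to right, longest-match per lexeme
Tokens: ID(z), OP(-), ID(n), OP(/), ID(y), OP(-), ID(c)


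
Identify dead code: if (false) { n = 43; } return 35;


condition is constant false, so the whole block is unreachable
Dead: 'if (false) { n = 43; }'


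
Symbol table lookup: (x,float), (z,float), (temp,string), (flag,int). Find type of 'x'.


Lookup 'x' → type float


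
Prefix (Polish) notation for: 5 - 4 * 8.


'*' binds tighter: tree is (- 5 (* 4 8))
Prefix: - 5 * 4 8


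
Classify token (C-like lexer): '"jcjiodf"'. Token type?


Pattern: double-quoted sequence
Type: STRING_LITERAL


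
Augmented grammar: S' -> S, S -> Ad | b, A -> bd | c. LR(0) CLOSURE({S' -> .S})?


Start: S' -> .S
For each item with dot before a nonterminal B, add B -> .γ for every B-production
Closure: [S' -> .S, S -> .Ad, S -> .b, A -> .bd, A -> .c]


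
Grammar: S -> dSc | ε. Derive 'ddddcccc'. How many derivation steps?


Derivation: S => dSc => ddScc => dddSccc => ddddScccc => ddddcccc
Steps: 5


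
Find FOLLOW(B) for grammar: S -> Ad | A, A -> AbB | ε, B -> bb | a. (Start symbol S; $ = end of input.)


$ ∈ FOLLOW(S). For each A -> αBβ: add FIRST(β)\{ε} to FOLLOW(B); if β nullable, add FOLLOW(A).
FOLLOW(B) = {$, b, d}


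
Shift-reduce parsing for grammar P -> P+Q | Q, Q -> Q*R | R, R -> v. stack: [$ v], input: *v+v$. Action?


'v' on top is the handle for R -> v
Action: reduce (R -> v)


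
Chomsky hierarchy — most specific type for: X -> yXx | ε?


Single nonterminal LHS, but y^n x^n is not regular
Classification: Type 2 (Context-Free)


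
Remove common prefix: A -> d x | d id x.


Common prefix: 'd'
Factored: A -> d A', A' -> x | id x


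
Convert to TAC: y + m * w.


Break into single-operator statements:
t1 = m * w
t2 = y + t1


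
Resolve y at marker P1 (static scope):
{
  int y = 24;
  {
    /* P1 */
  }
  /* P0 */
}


P1's block does not declare y; resolves to the enclosing declaration at depth 0
y = 24


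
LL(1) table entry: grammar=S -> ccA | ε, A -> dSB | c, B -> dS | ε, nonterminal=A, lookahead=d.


For [A, d]: 'd' ∈ FIRST(dSB)
Entry: A -> dSB


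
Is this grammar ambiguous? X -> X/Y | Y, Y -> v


precedence layered via separate nonterminal Y: deterministic
Unambiguous


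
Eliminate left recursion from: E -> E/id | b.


Left-recursive alternatives: E/id; non-recursive: b
Introduce E': E -> bE', E' -> /idE' | ε


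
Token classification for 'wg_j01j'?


Pattern: letter/underscore followed by alphanumerics, not a keyword
Type: IDENTIFIER


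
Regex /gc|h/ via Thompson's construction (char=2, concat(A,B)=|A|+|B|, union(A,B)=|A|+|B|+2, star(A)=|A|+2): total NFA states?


Syntax tree has 3 char leaf(s), 1 union(s), 0 star(s)
chars contribute 3×2 = 6; each union adds +2; each star adds +2
Total: 6 + 2 + 0 = 8 states


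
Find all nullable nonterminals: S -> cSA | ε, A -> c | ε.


A nonterminal is nullable iff some alternative derives ε (directly, or every symbol in it is nullable)
Nullable: {A, S}


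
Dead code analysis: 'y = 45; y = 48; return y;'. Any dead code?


first assignment to y is overwritten before any read
Dead: 'y = 45'


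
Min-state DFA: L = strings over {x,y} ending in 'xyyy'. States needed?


Track the longest suffix of input matching a prefix of 'xyyy': 5 classes (prefixes of length 0..4)
Minimal DFA: 5 states


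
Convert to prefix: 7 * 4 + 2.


left-to-right (same/higher precedence on left): tree is (+ (* 7 4) 2)
Prefix: + * 7 4 2


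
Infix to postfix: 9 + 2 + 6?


Left to right (same or higher precedence on left)
Postfix: 9 2 + 6 +


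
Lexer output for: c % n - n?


Scan left to right, longest-match per lexeme
Tokens: ID(c), OP(%), ID(n), OP(-), ID(n)


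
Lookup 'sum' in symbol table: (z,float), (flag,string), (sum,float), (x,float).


Lookup 'sum' → type float


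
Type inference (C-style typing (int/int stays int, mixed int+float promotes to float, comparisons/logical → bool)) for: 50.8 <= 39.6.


Operand types: float <= float
Rule: comparison yields bool
Result type: bool


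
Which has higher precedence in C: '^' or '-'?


'-' is additive (level 9); '^' is bitwise XOR (level 4)
Higher level binds tighter
'-' has higher precedence than '^'


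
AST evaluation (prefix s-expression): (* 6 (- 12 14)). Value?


Evaluate inner: (- 12 14) = -2
Evaluate root: (* 6 -2) = -12
Result: -12


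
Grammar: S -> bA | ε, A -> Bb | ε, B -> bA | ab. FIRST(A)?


Per alternative of A: FIRST(Bb) = {a, b}; FIRST(ε) = {ε}
FIRST(A) = {a, b, ε}


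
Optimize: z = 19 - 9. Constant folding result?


19 - 9 = 10 at compile time
Optimized: z = 10


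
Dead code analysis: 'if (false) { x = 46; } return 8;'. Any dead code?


condition is constant false, so the whole block is unreachable
Dead: 'if (false) { x = 46; }'


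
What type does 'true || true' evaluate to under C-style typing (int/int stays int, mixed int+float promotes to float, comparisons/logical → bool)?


Operand types: bool || bool
Rule: logical operators take bool operands and yield bool
Result type: bool


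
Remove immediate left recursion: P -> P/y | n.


Left-recursive alternatives: P/y; non-recursive: n
Introduce P': P -> nP', P' -> /yP' | ε


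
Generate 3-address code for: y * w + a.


Break into single-operator statements:
t1 = y * w
t2 = t1 + a


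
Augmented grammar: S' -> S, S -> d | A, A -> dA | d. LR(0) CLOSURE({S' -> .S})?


Start: S' -> .S
For each item with dot before a nonterminal B, add B -> .γ for every B-production
Closure: [S' -> .S, S -> .d, S -> .A, A -> .dA, A -> .d]


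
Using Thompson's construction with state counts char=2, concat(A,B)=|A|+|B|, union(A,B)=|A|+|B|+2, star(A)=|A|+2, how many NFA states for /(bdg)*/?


Syntax tree has 3 char leaf(s), 0 union(s), 1 star(s)
chars contribute 3×2 = 6; each union adds +2; each star adds +2
Total: 6 + 0 + 2 = 8 states


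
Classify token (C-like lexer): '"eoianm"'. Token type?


Pattern: double-quoted sequence
Type: STRING_LITERAL


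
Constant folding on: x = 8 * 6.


8 * 6 = 48 at compile time
Optimized: x = 48


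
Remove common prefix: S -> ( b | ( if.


Common prefix: '('
Factored: S -> ( S', S' -> b | if


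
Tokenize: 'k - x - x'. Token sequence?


Scan left to right, longest-match per lexeme
Tokens: ID(k), OP(-), ID(x), OP(-), ID(x)


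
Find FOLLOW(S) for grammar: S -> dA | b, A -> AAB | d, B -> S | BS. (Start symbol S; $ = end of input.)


$ ∈ FOLLOW(S). For each A -> αBβ: add FIRST(β)\{ε} to FOLLOW(B); if β nullable, add FOLLOW(A).
FOLLOW(S) = {$, b, d}


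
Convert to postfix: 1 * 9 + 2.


Left to right (same or higher precedence on left)
Postfix: 1 9 * 2 +


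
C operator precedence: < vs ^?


'<' is relational (level 7); '^' is bitwise XOR (level 4)
Higher level binds tighter
'<' has higher precedence than '^'


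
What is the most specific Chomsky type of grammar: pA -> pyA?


LHS has context (more than one symbol) and |LHS| ≤ |RHS|
Classification: Type 1 (Context-Sensitive)


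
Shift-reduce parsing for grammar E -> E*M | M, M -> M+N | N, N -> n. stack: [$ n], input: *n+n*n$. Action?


'n' on top is the handle for N -> n
Action: reduce (N -> n)


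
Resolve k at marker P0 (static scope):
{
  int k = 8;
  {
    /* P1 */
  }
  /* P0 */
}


k declared in the same block as P0
k = 8


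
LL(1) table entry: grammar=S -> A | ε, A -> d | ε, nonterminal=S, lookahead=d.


For [S, d]: 'd' ∈ FIRST(A)
Entry: S -> A


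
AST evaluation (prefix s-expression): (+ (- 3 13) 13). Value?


Evaluate inner: (- 3 13) = -10
Evaluate root: (+ -10 13) = 3
Result: 3


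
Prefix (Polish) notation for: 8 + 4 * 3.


'*' binds tighter: tree is (+ 8 (* 4 3))
Prefix: + 8 * 4 3


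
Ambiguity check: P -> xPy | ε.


balanced x^n…y^n: each string has a unique parse
Unambiguous


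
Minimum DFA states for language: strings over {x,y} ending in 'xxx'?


Track the longest suffix of input matching a prefix of 'xxx': 4 classes (prefixes of length 0..3)
Minimal DFA: 4 states


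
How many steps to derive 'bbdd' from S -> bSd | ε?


Derivation: S => bSd => bbSdd => bbdd
Steps: 3


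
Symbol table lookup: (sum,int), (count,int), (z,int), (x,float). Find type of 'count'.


Lookup 'count' → type int


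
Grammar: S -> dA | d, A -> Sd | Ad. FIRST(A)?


Per alternative of A: FIRST(Sd) = {d}; FIRST(Ad) = {d}
FIRST(A) = {d}


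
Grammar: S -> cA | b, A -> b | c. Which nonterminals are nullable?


A nonterminal is nullable iff some alternative derives ε (directly, or every symbol in it is nullable)
Nullable: {}


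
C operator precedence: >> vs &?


'>>' is shift (level 8); '&' is bitwise AND (level 5)
Higher level binds tighter
'>>' has higher precedence than '&'


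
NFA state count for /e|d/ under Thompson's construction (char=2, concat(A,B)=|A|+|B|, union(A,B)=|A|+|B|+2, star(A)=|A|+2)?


Syntax tree has 2 char leaf(s), 1 union(s), 0 star(s)
chars contribute 2×2 = 4; each union adds +2; each star adds +2
Total: 4 + 2 + 0 = 6 states


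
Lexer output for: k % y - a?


Scan left to right, longest-match per lexeme
Tokens: ID(k), OP(%), ID(y), OP(-), ID(a)


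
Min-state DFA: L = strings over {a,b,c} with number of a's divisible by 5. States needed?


Track (count of a) mod 5: states 0..4, accept at 0
Minimal DFA: 5 states


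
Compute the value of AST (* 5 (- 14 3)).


Evaluate inner: (- 14 3) = 11
Evaluate root: (* 5 11) = 55
Result: 55


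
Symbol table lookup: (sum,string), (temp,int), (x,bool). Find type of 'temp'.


Lookup 'temp' → type int


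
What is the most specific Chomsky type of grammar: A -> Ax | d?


Left-linear: every RHS is a terminal or one nonterminal followed by a terminal
Classification: Type 3 (Regular)


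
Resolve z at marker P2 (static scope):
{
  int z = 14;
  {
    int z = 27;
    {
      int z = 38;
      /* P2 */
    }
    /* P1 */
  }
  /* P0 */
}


z declared in the same block as P2
z = 38


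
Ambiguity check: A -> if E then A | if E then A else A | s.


dangling else: 'if E then if E then s else s' parses two ways
Ambiguous


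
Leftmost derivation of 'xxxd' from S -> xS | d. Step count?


Derivation: S => xS => xxS => xxxS => xxxd
Steps: 4


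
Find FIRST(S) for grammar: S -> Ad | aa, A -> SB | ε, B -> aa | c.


Per alternative of S: FIRST(Ad) = {a, d}; FIRST(aa) = {a}
FIRST(S) = {a, d}


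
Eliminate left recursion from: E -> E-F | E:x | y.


Left-recursive alternatives: E-F, E:x; non-recursive: y
Introduce E': E -> yE', E' -> -FE' | :xE' | ε


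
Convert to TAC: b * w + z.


Break into single-operator statements:
t1 = b * w
t2 = t1 + z


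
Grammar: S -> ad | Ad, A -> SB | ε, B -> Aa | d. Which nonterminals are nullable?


A nonterminal is nullable iff some alternative derives ε (directly, or every symbol in it is nullable)
Nullable: {A}


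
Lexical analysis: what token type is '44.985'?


Pattern: digits with a decimal point
Type: FLOAT_LITERAL


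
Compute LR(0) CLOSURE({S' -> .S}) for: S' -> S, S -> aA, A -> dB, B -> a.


Start: S' -> .S
For each item with dot before a nonterminal B, add B -> .γ for every B-production
Closure: [S' -> .S, S -> .aA]


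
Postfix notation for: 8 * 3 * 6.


Left to right (same or higher precedence on left)
Postfix: 8 3 * 6 *


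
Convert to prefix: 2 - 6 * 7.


'*' binds tighter: tree is (- 2 (* 6 7))
Prefix: - 2 * 6 7


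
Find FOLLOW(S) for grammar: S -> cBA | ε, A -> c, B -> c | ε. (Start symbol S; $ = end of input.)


$ ∈ FOLLOW(S). For each A -> αBβ: add FIRST(β)\{ε} to FOLLOW(B); if β nullable, add FOLLOW(A).
FOLLOW(S) = {$}


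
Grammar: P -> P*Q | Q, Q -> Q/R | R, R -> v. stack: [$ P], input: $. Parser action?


start symbol P on stack, input exhausted
Action: accept


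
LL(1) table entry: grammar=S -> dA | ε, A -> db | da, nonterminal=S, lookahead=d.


For [S, d]: 'd' ∈ FIRST(dA)
Entry: S -> dA


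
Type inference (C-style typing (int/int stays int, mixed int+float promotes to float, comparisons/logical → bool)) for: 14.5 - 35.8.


Operand types: float - float
Rule: mixed int/float promotes to float; int/int stays int
Result type: float


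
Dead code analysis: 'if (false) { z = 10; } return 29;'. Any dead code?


condition is constant false, so the whole block is unreachable
Dead: 'if (false) { z = 10; }'


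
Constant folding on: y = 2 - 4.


2 - 4 = -2 at compile time
Optimized: y = -2


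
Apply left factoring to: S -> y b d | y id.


Common prefix: 'y'
Factored: S -> y S', S' -> b d | id


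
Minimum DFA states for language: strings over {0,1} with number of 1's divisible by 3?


Track (count of 1) mod 3: states 0..2, accept at 0
Minimal DFA: 3 states


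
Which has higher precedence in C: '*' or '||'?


'*' is multiplicative (level 10); '||' is logical OR (level 1)
Higher level binds tighter
'*' has higher precedence than '||'


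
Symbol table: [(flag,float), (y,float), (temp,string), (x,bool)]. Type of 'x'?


Lookup 'x' → type bool


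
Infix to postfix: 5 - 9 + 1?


Left to right (same or higher precedence on left)
Postfix: 5 9 - 1 +


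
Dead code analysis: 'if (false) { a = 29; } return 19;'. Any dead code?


condition is constant false, so the whole block is unreachable
Dead: 'if (false) { a = 29; }'


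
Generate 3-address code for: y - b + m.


Break into single-operator statements:
t1 = y - b
t2 = t1 + m


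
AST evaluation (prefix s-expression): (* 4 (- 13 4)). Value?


Evaluate inner: (- 13 4) = 9
Evaluate root: (* 4 9) = 36
Result: 36


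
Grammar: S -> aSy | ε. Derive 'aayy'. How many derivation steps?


Derivation: S => aSy => aaSyy => aayy
Steps: 3


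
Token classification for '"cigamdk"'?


Pattern: double-quoted sequence
Type: STRING_LITERAL


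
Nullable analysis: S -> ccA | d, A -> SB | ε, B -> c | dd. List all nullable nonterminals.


A nonterminal is nullable iff some alternative derives ε (directly, or every symbol in it is nullable)
Nullable: {A}


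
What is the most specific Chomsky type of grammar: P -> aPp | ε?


Single nonterminal LHS, but a^n p^n is not regular
Classification: Type 2 (Context-Free)


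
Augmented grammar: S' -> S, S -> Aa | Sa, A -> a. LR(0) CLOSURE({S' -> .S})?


Start: S' -> .S
For each item with dot before a nonterminal B, add B -> .γ for every B-production
Closure: [S' -> .S, S -> .Aa, S -> .Sa, A -> .a]


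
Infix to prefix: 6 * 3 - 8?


left-to-right (same/higher precedence on left): tree is (- (* 6 3) 8)
Prefix: - * 6 3 8


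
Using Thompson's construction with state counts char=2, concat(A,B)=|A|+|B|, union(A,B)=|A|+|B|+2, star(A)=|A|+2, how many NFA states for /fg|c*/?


Syntax tree has 3 char leaf(s), 1 union(s), 1 star(s)
chars contribute 3×2 = 6; each union adds +2; each star adds +2
Total: 6 + 2 + 2 = 10 states


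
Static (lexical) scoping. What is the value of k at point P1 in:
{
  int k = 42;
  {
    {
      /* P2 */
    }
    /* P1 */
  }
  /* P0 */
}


P1's block does not declare k; resolves to the enclosing declaration at depth 0
k = 42


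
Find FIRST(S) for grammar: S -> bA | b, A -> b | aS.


Per alternative of S: FIRST(bA) = {b}; FIRST(b) = {b}
FIRST(S) = {b}


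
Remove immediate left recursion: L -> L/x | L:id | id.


Left-recursive alternatives: L/x, L:id; non-recursive: id
Introduce L': L -> idL', L' -> /xL' | :idL' | ε


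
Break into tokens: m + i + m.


Scan left to right, longest-match per lexeme
Tokens: ID(m), OP(+), ID(i), OP(+), ID(m)


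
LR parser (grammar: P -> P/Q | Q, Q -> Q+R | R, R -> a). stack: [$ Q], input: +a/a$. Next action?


shift '+' to continue Q -> Q+R
Action: shift


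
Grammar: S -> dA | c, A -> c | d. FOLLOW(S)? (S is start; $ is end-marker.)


$ ∈ FOLLOW(S). For each A -> αBβ: add FIRST(β)\{ε} to FOLLOW(B); if β nullable, add FOLLOW(A).
FOLLOW(S) = {$}


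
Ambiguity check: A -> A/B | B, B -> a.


precedence layered via separate nonterminal B: deterministic
Unambiguous


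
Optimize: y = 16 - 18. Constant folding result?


16 - 18 = -2 at compile time
Optimized: y = -2


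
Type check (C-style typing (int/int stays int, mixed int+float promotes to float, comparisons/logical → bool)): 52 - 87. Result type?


Operand types: int - int
Rule: mixed int/float promotes to float; int/int stays int
Result type: int


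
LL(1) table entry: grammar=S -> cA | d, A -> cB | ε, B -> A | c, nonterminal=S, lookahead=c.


For [S, c]: 'c' ∈ FIRST(cA)
Entry: S -> cA


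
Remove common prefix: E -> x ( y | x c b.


Common prefix: 'x'
Factored: E -> x E', E' -> ( y | c b


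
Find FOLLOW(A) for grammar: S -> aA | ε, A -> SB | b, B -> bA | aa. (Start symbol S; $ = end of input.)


$ ∈ FOLLOW(S). For each A -> αBβ: add FIRST(β)\{ε} to FOLLOW(B); if β nullable, add FOLLOW(A).
FOLLOW(A) = {$, a, b}


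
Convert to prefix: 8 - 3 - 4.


left-to-right (same/higher precedence on left): tree is (- (- 8 3) 4)
Prefix: - - 8 3 4


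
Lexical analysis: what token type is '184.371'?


Pattern: digits with a decimal point
Type: FLOAT_LITERAL


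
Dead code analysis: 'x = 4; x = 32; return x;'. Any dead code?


first assignment to x is overwritten before any read
Dead: 'x = 4'


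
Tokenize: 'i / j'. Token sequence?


Scan left to right, longest-match per lexeme
Tokens: ID(i), OP(/), ID(j)


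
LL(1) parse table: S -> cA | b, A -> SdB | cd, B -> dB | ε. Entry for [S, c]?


For [S, c]: 'c' ∈ FIRST(cA)
Entry: S -> cA


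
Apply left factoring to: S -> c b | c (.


Common prefix: 'c'
Factored: S -> c S', S' -> b | (


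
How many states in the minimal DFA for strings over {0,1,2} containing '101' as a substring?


KMP-style automaton: 3 progress states + 1 absorbing accept = 4
Minimal DFA: 4 states


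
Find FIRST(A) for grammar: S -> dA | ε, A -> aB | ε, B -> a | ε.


Per alternative of A: FIRST(aB) = {a}; FIRST(ε) = {ε}
FIRST(A) = {a, ε}


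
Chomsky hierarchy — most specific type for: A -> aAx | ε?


Single nonterminal LHS, but a^n x^n is not regular
Classification: Type 2 (Context-Free)


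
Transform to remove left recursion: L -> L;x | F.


Left-recursive alternatives: L;x; non-recursive: F
Introduce L': L -> FL', L' -> ;xL' | ε


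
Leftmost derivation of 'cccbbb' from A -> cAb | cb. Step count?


Derivation: A => cAb => ccAbb => cccbbb
Steps: 3


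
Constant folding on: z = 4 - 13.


4 - 13 = -9 at compile time
Optimized: z = -9


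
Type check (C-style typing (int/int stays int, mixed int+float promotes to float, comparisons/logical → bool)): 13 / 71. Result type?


Operand types: int / int
Rule: mixed int/float promotes to float; int/int stays int
Result type: int
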